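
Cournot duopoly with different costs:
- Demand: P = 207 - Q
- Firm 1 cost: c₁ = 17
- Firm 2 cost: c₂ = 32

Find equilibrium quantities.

q₁* = 68.33, q₂* = 53.33

Work:
Reaction: q₁ = (207 - 17 - q₂)/2
Reaction: q₂ = (207 - 32 - q₁)/2
Solve simultaneously:
q₁* = (207 - 2×17 + 32)/3 = 68.33
q₂* = (207 - 2×32 + 17)/3 = 53.33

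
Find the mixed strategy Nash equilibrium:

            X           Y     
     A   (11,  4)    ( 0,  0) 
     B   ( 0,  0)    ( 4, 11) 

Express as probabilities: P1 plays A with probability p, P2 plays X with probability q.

p = 0.7333, q = 0.2667

Work:
Find probabilities that make opponent indifferent:
P2 chooses q to make P1 indifferent between A and B
P1 chooses p to make P2 indifferent between X and Y
Mixed NE: P1 plays (A: 0.7333, B: 0.2667), P2 plays (X: 0.2667, Y: 0.7333)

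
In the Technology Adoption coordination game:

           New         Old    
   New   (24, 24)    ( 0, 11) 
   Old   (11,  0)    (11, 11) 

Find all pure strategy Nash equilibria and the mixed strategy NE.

Pure NE: (New, New) and (Old, Old); Mixed NE: p = 0.4583, q = 0.4583

Work:
Check pure NE:
(New, New): (24, 24) - no unilateral deviation beneficial
(Old, Old): (11, 11) - no unilateral deviation beneficial
Mixed NE: P1 plays New with p = 0.4583, P2 plays New with q = 0.4583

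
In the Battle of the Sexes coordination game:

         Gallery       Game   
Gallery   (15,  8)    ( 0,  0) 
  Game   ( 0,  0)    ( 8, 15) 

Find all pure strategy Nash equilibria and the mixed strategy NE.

Pure NE: (Gallery, Gallery) and (Game, Game); Mixed NE: p = 0.6522, q = 0.3478

Work:
Check pure NE:
(Gallery, Gallery): (15, 8) - no unilateral deviation beneficial
(Game, Game): (8, 15) - no unilateral deviation beneficial
Mixed NE: P1 plays Gallery with p = 0.6522, P2 plays Gallery with q = 0.3478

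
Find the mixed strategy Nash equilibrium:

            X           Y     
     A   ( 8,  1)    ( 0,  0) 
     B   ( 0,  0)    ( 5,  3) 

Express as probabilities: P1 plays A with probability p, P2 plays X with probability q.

p = 0.75, q = 0.3846

Work:
Find probabilities that make opponent indifferent:
P2 chooses q to make P1 indifferent between A and B
P1 chooses p to make P2 indifferent between X and Y
Mixed NE: P1 plays (A: 0.75, B: 0.25), P2 plays (X: 0.3846, Y: 0.6154)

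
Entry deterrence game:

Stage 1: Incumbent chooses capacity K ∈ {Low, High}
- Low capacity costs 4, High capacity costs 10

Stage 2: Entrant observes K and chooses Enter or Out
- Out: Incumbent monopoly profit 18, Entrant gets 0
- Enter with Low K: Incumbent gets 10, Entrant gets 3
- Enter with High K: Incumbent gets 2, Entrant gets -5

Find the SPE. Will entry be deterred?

SPE: (High, Enter|Low, Out|High); Entry deterred. Incumbent net profit = 8

Work:
After Low K: Entrant enters (3 > 0)
After High K: Entrant stays out (-5 < 0)
Incumbent: Low → 10−4=6, High → 18−10=8
Incumbent chooses High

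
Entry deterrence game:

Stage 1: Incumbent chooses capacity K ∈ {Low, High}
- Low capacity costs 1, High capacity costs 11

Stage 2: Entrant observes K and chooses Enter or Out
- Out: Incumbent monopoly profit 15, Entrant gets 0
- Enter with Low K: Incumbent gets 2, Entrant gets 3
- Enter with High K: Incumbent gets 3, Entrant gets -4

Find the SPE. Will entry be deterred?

SPE: (High, Enter|Low, Out|High); Entry deterred. Incumbent net profit = 4

Work:
After Low K: Entrant enters (3 > 0)
After High K: Entrant stays out (-4 < 0)
Incumbent: Low → 2−1=1, High → 15−11=4
Incumbent chooses High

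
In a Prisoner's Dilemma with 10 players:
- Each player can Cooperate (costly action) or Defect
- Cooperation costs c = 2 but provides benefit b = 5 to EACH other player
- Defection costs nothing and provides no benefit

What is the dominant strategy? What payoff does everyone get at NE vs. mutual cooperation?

Dominant: Defect; NE payoff = 0; Coop payoff = 43

Work:
Defect dominates (saves cost c = 2, benefit to others is external)
NE: All defect → everyone gets 0
If all cooperate: each receives (9)×5 - 2 = 43
Social dilemma: 43 > 0 but NE gives 0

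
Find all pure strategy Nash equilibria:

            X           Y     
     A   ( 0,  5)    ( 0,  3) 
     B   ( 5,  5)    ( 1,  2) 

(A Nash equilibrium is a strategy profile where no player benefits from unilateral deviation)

Nash equilibrium: (B, X)

Work:
Best responses:
  P1 vs X: payoffs [0, 5] → best response B (payoff 5)
  P1 vs Y: payoffs [0, 1] → best response B (payoff 1)
  P2 vs A: payoffs [5, 3] → best response X (payoff 5)
  P2 vs B: payoffs [5, 2] → best response X (payoff 5)
Mutual best responses: (B,X) → Nash equilibria.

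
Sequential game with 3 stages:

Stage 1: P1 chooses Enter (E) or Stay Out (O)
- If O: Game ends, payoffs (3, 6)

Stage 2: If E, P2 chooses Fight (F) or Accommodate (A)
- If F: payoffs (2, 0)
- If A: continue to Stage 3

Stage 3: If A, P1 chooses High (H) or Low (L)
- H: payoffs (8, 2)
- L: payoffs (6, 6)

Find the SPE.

SPE: (E, A, H); Outcome (8, 2)

Work:
Stage 3: P1 chooses H (8 vs 6)
Stage 2: P2: F->0, A->2 (anticipating H). Choose A
Stage 1: P1: O->3, E->8 (anticipating A, H). Choose E
SPE path: E -> A -> H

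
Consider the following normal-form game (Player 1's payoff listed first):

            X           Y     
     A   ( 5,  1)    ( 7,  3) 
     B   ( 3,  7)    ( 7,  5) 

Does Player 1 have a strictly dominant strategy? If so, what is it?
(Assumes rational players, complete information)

No strictly dominant strategy exists for Player 1

Work:
A strategy strictly dominates another if it gives a strictly higher payoff against every opponent action. Compare each pair of P1's strategies column-by-column:
  A vs B: [5 vs 3, 7 vs 7] → A does not strictly dominate B (column Y: 7 ≤ 7)
  B vs A: [3 vs 5, 7 vs 7] → B does not strictly dominate A (column X: 3 ≤ 5)
No single strategy strictly dominates all others → no strictly dominant strategy.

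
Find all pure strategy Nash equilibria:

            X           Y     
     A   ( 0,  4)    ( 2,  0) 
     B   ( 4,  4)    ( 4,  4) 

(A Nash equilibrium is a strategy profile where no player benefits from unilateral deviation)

Nash equilibrium: (B, X), (B, Y)

Work:
Best responses:
  P1 vs X: payoffs [0, 4] → best response B (payoff 4)
  P1 vs Y: payoffs [2, 4] → best response B (payoff 4)
  P2 vs A: payoffs [4, 0] → best response X (payoff 4)
  P2 vs B: payoffs [4, 4] → best response X/Y (payoff 4)
Mutual best responses: (B,X), (B,Y) → Nash equilibria.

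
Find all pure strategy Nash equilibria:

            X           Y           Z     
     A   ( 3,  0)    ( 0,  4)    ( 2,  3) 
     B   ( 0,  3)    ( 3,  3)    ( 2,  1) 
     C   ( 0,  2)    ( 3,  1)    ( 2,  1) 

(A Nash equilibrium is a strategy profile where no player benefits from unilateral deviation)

Nash equilibrium: (B, Y)

Work:
Best responses:
  P1 vs X: payoffs [3, 0, 0] → best response A (payoff 3)
  P1 vs Y: payoffs [0, 3, 3] → best response B/C (payoff 3)
  P1 vs Z: payoffs [2, 2, 2] → best response A/B/C (payoff 2)
  P2 vs A: payoffs [0, 4, 3] → best response Y (payoff 4)
  P2 vs B: payoffs [3, 3, 1] → best response X/Y (payoff 3)
  P2 vs C: payoffs [2, 1, 1] → best response X (payoff 2)
Mutual best responses: (B,Y) → Nash equilibria.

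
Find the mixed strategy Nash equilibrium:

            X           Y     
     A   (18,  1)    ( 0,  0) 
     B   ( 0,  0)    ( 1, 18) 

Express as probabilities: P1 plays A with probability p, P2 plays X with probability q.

p = 0.9474, q = 0.0526

Work:
Find probabilities that make opponent indifferent:
P2 chooses q to make P1 indifferent between A and B
P1 chooses p to make P2 indifferent between X and Y
Mixed NE: P1 plays (A: 0.9474, B: 0.0526), P2 plays (X: 0.0526, Y: 0.9474)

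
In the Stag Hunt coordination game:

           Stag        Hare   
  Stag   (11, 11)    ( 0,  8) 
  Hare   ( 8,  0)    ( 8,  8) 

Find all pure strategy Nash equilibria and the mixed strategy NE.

Pure NE: (Stag, Stag) and (Hare, Hare); Mixed NE: p = 0.7273, q = 0.7273

Work:
Check pure NE:
(Stag, Stag): (11, 11) - no unilateral deviation beneficial
(Hare, Hare): (8, 8) - no unilateral deviation beneficial
Mixed NE: P1 plays Stag with p = 0.7273, P2 plays Stag with q = 0.7273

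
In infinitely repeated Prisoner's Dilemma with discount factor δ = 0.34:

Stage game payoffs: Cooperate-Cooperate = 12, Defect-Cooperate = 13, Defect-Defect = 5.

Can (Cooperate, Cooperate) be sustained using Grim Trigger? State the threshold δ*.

δ* = 0.125; since δ = 0.34 ≥ 0.125, cooperation can be sustained

Work:
For Grim Trigger:
Cooperate forever: 12/(1-δ)
Defect then punished: 13 + 5·δ/(1-δ)
Need: 12/(1-δ) ≥ 13 + 5·δ/(1-δ)
Solving: δ ≥ (T-R)/(T-P) = (13-12)/(13-5) = 0.125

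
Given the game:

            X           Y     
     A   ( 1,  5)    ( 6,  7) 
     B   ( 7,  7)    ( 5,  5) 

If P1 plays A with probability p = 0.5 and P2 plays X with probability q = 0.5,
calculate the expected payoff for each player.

E[P1] = 4.75, E[P2] = 6.0

Work:
E[P1] = p·q·π₁(A,X) + p·(1-q)·π₁(A,Y) + (1-p)·q·π₁(B,X) + (1-p)·(1-q)·π₁(B,Y)
= 0.5·0.5·1 + 0.5·0.5·6 + 0.5·0.5·7 + 0.5·0.5·5
= 4.75

E[P2] = 6.0 (similar calculation)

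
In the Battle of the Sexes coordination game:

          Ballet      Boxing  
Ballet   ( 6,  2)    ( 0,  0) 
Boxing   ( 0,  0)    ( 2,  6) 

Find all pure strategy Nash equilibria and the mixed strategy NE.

Pure NE: (Ballet, Ballet) and (Boxing, Boxing); Mixed NE: p = 0.75, q = 0.25

Work:
Check pure NE:
(Ballet, Ballet): (6, 2) - no unilateral deviation beneficial
(Boxing, Boxing): (2, 6) - no unilateral deviation beneficial
Mixed NE: P1 plays Ballet with p = 0.75, P2 plays Ballet with q = 0.25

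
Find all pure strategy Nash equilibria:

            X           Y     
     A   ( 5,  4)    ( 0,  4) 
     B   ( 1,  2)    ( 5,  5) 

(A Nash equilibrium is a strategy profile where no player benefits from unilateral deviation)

Nash equilibrium: (A, X), (B, Y)

Work:
Best responses:
  P1 vs X: payoffs [5, 1] → best response A (payoff 5)
  P1 vs Y: payoffs [0, 5] → best response B (payoff 5)
  P2 vs A: payoffs [4, 4] → best response X/Y (payoff 4)
  P2 vs B: payoffs [2, 5] → best response Y (payoff 5)
Mutual best responses: (A,X), (B,Y) → Nash equilibria.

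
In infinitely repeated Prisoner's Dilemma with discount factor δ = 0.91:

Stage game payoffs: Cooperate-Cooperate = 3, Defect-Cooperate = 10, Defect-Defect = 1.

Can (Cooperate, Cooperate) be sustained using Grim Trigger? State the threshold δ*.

δ* = 0.7778; since δ = 0.91 ≥ 0.7778, cooperation can be sustained

Work:
For Grim Trigger:
Cooperate forever: 3/(1-δ)
Defect then punished: 10 + 1·δ/(1-δ)
Need: 3/(1-δ) ≥ 10 + 1·δ/(1-δ)
Solving: δ ≥ (T-R)/(T-P) = (10-3)/(10-1) = 0.7778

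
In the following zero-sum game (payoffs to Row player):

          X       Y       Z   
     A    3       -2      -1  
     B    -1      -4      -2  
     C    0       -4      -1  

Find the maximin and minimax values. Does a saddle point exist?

Maximin = -2, Minimax = -2, Saddle: True

Work:
Row minimums: [-2, -4, -4] → maximin = -2
Column maximums: [3, -2, -1] → minimax = -2
Saddle point exists! Game value = -2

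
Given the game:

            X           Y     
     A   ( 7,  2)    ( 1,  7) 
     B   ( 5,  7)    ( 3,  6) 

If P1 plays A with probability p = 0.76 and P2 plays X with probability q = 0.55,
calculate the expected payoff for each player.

E[P1] = 4.252, E[P2] = 4.802

Work:
E[P1] = p·q·π₁(A,X) + p·(1-q)·π₁(A,Y) + (1-p)·q·π₁(B,X) + (1-p)·(1-q)·π₁(B,Y)
= 0.76·0.55·7 + 0.76·0.45·1 + 0.24·0.55·5 + 0.24·0.45·3
= 4.252

E[P2] = 4.802 (similar calculation)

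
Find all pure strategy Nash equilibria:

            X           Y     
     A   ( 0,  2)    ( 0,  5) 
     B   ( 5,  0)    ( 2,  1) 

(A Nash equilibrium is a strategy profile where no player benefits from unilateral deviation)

Nash equilibrium: (B, Y)

Work:
Best responses:
  P1 vs X: payoffs [0, 5] → best response B (payoff 5)
  P1 vs Y: payoffs [0, 2] → best response B (payoff 2)
  P2 vs A: payoffs [2, 5] → best response Y (payoff 5)
  P2 vs B: payoffs [0, 1] → best response Y (payoff 1)
Mutual best responses: (B,Y) → Nash equilibria.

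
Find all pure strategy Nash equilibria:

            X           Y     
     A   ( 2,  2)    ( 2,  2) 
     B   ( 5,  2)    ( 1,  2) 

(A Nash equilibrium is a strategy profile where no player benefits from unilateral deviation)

Nash equilibrium: (A, Y), (B, X)

Work:
Best responses:
  P1 vs X: payoffs [2, 5] → best response B (payoff 5)
  P1 vs Y: payoffs [2, 1] → best response A (payoff 2)
  P2 vs A: payoffs [2, 2] → best response X/Y (payoff 2)
  P2 vs B: payoffs [2, 2] → best response X/Y (payoff 2)
Mutual best responses: (A,Y), (B,X) → Nash equilibria.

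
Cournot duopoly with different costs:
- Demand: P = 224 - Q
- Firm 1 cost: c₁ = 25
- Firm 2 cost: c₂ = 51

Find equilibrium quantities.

q₁* = 75.0, q₂* = 49.0

Work:
Reaction: q₁ = (224 - 25 - q₂)/2
Reaction: q₂ = (224 - 51 - q₁)/2
Solve simultaneously:
q₁* = (224 - 2×25 + 51)/3 = 75.0
q₂* = (224 - 2×51 + 25)/3 = 49.0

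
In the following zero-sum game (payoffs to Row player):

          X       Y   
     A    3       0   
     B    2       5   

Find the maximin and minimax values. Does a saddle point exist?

Maximin = 2, Minimax = 3, Saddle: False

Work:
Row minimums: [0, 2] → maximin = 2
Column maximums: [3, 5] → minimax = 3
No saddle point (maximin ≠ minimax). Mixed strategy needed.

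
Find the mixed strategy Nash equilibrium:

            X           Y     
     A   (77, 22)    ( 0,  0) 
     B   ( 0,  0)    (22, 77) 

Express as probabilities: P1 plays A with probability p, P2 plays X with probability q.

p = 0.7778, q = 0.2222

Work:
Find probabilities that make opponent indifferent:
P2 chooses q to make P1 indifferent between A and B
P1 chooses p to make P2 indifferent between X and Y
Mixed NE: P1 plays (A: 0.7778, B: 0.2222), P2 plays (X: 0.2222, Y: 0.7778)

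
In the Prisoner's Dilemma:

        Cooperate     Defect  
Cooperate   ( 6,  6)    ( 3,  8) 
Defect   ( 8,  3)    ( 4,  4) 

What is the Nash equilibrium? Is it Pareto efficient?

(Defect, Defect) is NE; not Pareto efficient

Work:
Defect dominates Cooperate for both players:
If P2 cooperates: Defect (8) > Cooperate (6)
If P2 defects: Defect (4) > Cooperate (3)
NE: (Defect, Defect) with payoff (4, 4)
But (Cooperate, Cooperate) = (6, 6) Pareto dominates (4, 4)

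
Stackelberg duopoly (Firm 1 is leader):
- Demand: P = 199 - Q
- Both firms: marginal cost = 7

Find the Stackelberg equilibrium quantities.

q₁* (leader) = 96.0, q₂* (follower) = 48.0

Work:
Follower's reaction: q₂ = (a - c - q₁)/2
Leader substitutes: π₁ = q₁·(a - q₁ - (a-c-q₁)/2 - c)
FOC: q₁* = (199 - 7)/2 = 96.00
Then: q₂* = (199 - 7 - 96.0)/2 = 48.00
Leader has first-mover advantage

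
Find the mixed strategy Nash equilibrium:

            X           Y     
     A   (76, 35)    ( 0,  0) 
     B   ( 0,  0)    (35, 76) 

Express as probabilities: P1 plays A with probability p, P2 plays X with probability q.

p = 0.6847, q = 0.3153

Work:
Find probabilities that make opponent indifferent:
P2 chooses q to make P1 indifferent between A and B
P1 chooses p to make P2 indifferent between X and Y
Mixed NE: P1 plays (A: 0.6847, B: 0.3153), P2 plays (X: 0.3153, Y: 0.6847)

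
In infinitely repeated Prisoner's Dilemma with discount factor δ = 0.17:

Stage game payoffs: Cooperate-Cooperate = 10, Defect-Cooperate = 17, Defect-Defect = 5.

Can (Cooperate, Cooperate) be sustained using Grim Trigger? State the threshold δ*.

δ* = 0.5833; since δ = 0.17 < 0.5833, cooperation cannot be sustained

Work:
For Grim Trigger:
Cooperate forever: 10/(1-δ)
Defect then punished: 17 + 5·δ/(1-δ)
Need: 10/(1-δ) ≥ 17 + 5·δ/(1-δ)
Solving: δ ≥ (T-R)/(T-P) = (17-10)/(17-5) = 0.5833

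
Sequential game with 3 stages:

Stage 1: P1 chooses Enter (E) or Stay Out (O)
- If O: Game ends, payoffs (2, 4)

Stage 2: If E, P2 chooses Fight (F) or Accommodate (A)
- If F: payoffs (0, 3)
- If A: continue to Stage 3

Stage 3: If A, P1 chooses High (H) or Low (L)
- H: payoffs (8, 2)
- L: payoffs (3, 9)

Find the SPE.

SPE: (O, F, H); Outcome (2, 4)

Work:
Stage 3: P1 chooses H (8 vs 3)
Stage 2: P2: F->3, A->2 (anticipating H). Choose F
Stage 1: P1: O->2, E->0 (anticipating F, H). Choose O
SPE path: O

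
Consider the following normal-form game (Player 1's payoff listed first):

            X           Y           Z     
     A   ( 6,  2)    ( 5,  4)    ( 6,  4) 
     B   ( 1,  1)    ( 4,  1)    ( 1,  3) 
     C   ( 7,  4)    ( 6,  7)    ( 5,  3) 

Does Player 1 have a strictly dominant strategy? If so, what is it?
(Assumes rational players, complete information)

No strictly dominant strategy exists for Player 1

Work:
A strategy strictly dominates another if it gives a strictly higher payoff against every opponent action. Compare each pair of P1's strategies column-by-column:
  A vs B: [6 vs 1, 5 vs 4, 6 vs 1] → A strictly dominates B
  A vs C: [6 vs 7, 5 vs 6, 6 vs 5] → A does not strictly dominate C (column X: 6 ≤ 7)
  B vs A: [1 vs 6, 4 vs 5, 1 vs 6] → B does not strictly dominate A (column X: 1 ≤ 6)
  B vs C: [1 vs 7, 4 vs 6, 1 vs 5] → B does not strictly dominate C (column X: 1 ≤ 7)
  C vs A: [7 vs 6, 6 vs 5, 5 vs 6] → C does not strictly dominate A (column Z: 5 ≤ 6)
  C vs B: [7 vs 1, 6 vs 4, 5 vs 1] → C strictly dominates B
No single strategy strictly dominates all others → no strictly dominant strategy.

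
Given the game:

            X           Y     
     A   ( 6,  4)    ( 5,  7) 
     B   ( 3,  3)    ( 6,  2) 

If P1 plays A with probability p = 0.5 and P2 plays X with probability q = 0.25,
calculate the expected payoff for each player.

E[P1] = 5.25, E[P2] = 4.25

Work:
E[P1] = p·q·π₁(A,X) + p·(1-q)·π₁(A,Y) + (1-p)·q·π₁(B,X) + (1-p)·(1-q)·π₁(B,Y)
= 0.5·0.25·6 + 0.5·0.75·5 + 0.5·0.25·3 + 0.5·0.75·6
= 5.25

E[P2] = 4.25 (similar calculation)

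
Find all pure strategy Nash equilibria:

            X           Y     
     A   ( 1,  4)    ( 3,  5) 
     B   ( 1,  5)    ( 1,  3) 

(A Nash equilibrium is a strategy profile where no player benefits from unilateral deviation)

Nash equilibrium: (A, Y), (B, X)

Work:
Best responses:
  P1 vs X: payoffs [1, 1] → best response A/B (payoff 1)
  P1 vs Y: payoffs [3, 1] → best response A (payoff 3)
  P2 vs A: payoffs [4, 5] → best response Y (payoff 5)
  P2 vs B: payoffs [5, 3] → best response X (payoff 5)
Mutual best responses: (A,Y), (B,X) → Nash equilibria.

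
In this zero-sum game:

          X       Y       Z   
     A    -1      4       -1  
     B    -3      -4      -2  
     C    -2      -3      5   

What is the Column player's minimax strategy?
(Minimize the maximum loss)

Column should play X, value = -1

Work:
Column player minimizes Row's maximum payoff:
Column X: max payoff to Row = -1
Column Y: max payoff to Row = 4
Column Z: max payoff to Row = 5
Minimum is -1, achieved by column X.
Minimax strategy: X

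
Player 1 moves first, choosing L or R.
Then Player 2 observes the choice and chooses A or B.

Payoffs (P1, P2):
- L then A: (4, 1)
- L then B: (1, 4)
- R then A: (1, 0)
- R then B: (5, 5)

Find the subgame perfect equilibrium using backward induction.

P1 plays R, P2 plays B after L and B after R; Payoff (5, 5)

Work:
Backward induction:
After L: P2 chooses B → P1 gets 1
After R: P2 chooses B → P1 gets 5
P1 chooses R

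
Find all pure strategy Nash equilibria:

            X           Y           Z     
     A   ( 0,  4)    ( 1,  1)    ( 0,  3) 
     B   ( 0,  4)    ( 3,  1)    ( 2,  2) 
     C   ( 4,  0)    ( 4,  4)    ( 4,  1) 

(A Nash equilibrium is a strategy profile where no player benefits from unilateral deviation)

Nash equilibrium: (C, Y)

Work:
Best responses:
  P1 vs X: payoffs [0, 0, 4] → best response C (payoff 4)
  P1 vs Y: payoffs [1, 3, 4] → best response C (payoff 4)
  P1 vs Z: payoffs [0, 2, 4] → best response C (payoff 4)
  P2 vs A: payoffs [4, 1, 3] → best response X (payoff 4)
  P2 vs B: payoffs [4, 1, 2] → best response X (payoff 4)
  P2 vs C: payoffs [0, 4, 1] → best response Y (payoff 4)
Mutual best responses: (C,Y) → Nash equilibria.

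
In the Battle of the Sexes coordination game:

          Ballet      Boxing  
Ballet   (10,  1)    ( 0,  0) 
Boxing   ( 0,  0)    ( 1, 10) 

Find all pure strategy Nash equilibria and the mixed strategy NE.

Pure NE: (Ballet, Ballet) and (Boxing, Boxing); Mixed NE: p = 0.9091, q = 0.0909

Work:
Check pure NE:
(Ballet, Ballet): (10, 1) - no unilateral deviation beneficial
(Boxing, Boxing): (1, 10) - no unilateral deviation beneficial
Mixed NE: P1 plays Ballet with p = 0.9091, P2 plays Ballet with q = 0.0909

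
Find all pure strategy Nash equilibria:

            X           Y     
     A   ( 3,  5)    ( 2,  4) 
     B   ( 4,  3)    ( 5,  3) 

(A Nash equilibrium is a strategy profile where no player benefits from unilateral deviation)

Nash equilibrium: (B, X), (B, Y)

Work:
Best responses:
  P1 vs X: payoffs [3, 4] → best response B (payoff 4)
  P1 vs Y: payoffs [2, 5] → best response B (payoff 5)
  P2 vs A: payoffs [5, 4] → best response X (payoff 5)
  P2 vs B: payoffs [3, 3] → best response X/Y (payoff 3)
Mutual best responses: (B,X), (B,Y) → Nash equilibria.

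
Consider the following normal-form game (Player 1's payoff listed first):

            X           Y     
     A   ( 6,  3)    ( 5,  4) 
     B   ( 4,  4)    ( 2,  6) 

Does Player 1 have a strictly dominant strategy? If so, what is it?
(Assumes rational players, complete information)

Yes, Player 1's strictly dominant strategy is A

Work:
A strategy strictly dominates another if it gives a strictly higher payoff against every opponent action. Compare each pair of P1's strategies column-by-column:
  A vs B: [6 vs 4, 5 vs 2] → A strictly dominates B
  B vs A: [4 vs 6, 2 vs 5] → B does not strictly dominate A (column X: 4 ≤ 6)
A strictly dominates every other strategy → strictly dominant.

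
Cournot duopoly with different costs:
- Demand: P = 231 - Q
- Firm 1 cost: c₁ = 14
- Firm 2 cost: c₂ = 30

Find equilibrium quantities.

q₁* = 77.67, q₂* = 61.67

Work:
Reaction: q₁ = (231 - 14 - q₂)/2
Reaction: q₂ = (231 - 30 - q₁)/2
Solve simultaneously:
q₁* = (231 - 2×14 + 30)/3 = 77.67
q₂* = (231 - 2×30 + 14)/3 = 61.67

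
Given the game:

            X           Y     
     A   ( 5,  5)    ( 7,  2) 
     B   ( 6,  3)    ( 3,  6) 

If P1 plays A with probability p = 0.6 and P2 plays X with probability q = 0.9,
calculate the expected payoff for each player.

E[P1] = 5.4, E[P2] = 4.14

Work:
E[P1] = p·q·π₁(A,X) + p·(1-q)·π₁(A,Y) + (1-p)·q·π₁(B,X) + (1-p)·(1-q)·π₁(B,Y)
= 0.6·0.9·5 + 0.6·0.1·7 + 0.4·0.9·6 + 0.4·0.1·3
= 5.4

E[P2] = 4.14 (similar calculation)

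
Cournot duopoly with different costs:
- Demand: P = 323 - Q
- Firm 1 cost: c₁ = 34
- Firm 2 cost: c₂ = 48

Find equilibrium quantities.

q₁* = 101.0, q₂* = 87.0

Work:
Reaction: q₁ = (323 - 34 - q₂)/2
Reaction: q₂ = (323 - 48 - q₁)/2
Solve simultaneously:
q₁* = (323 - 2×34 + 48)/3 = 101.0
q₂* = (323 - 2×48 + 34)/3 = 87.0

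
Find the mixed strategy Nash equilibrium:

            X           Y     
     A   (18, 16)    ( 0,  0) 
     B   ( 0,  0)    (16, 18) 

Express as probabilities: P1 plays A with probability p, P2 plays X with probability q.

p = 0.5294, q = 0.4706

Work:
Find probabilities that make opponent indifferent:
P2 chooses q to make P1 indifferent between A and B
P1 chooses p to make P2 indifferent between X and Y
Mixed NE: P1 plays (A: 0.5294, B: 0.4706), P2 plays (X: 0.4706, Y: 0.5294)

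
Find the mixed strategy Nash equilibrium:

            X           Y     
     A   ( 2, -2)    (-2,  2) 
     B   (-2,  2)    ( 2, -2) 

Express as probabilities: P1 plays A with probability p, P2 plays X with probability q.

p = 0.5, q = 0.5

Work:
Find probabilities that make opponent indifferent:
P2 chooses q to make P1 indifferent between A and B
P1 chooses p to make P2 indifferent between X and Y
Mixed NE: P1 plays (A: 0.5, B: 0.5), P2 plays (X: 0.5, Y: 0.5)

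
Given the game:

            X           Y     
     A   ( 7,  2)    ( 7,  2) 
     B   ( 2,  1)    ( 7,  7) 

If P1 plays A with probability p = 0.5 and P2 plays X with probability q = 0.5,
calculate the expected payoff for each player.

E[P1] = 5.75, E[P2] = 3.0

Work:
E[P1] = p·q·π₁(A,X) + p·(1-q)·π₁(A,Y) + (1-p)·q·π₁(B,X) + (1-p)·(1-q)·π₁(B,Y)
= 0.5·0.5·7 + 0.5·0.5·7 + 0.5·0.5·2 + 0.5·0.5·7
= 5.75

E[P2] = 3.0 (similar calculation)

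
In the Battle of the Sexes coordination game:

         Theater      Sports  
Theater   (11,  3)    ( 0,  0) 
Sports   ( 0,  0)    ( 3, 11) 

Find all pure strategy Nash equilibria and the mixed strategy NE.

Pure NE: (Theater, Theater) and (Sports, Sports); Mixed NE: p = 0.7857, q = 0.2143

Work:
Check pure NE:
(Theater, Theater): (11, 3) - no unilateral deviation beneficial
(Sports, Sports): (3, 11) - no unilateral deviation beneficial
Mixed NE: P1 plays Theater with p = 0.7857, P2 plays Theater with q = 0.2143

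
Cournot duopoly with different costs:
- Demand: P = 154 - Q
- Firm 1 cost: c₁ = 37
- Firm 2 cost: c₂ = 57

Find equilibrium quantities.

q₁* = 45.67, q₂* = 25.67

Work:
Reaction: q₁ = (154 - 37 - q₂)/2
Reaction: q₂ = (154 - 57 - q₁)/2
Solve simultaneously:
q₁* = (154 - 2×37 + 57)/3 = 45.67
q₂* = (154 - 2×57 + 37)/3 = 25.67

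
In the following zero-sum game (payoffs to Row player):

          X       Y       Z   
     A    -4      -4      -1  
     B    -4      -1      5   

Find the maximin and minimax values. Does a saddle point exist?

Maximin = -4, Minimax = -4, Saddle: True

Work:
Row minimums: [-4, -4] → maximin = -4
Column maximums: [-4, -1, 5] → minimax = -4
Saddle point exists! Game value = -4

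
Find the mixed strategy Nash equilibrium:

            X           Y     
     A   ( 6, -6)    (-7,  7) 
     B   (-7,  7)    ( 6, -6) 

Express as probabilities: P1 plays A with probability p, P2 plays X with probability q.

p = 0.5, q = 0.5

Work:
Find probabilities that make opponent indifferent:
P2 chooses q to make P1 indifferent between A and B
P1 chooses p to make P2 indifferent between X and Y
Mixed NE: P1 plays (A: 0.5, B: 0.5), P2 plays (X: 0.5, Y: 0.5)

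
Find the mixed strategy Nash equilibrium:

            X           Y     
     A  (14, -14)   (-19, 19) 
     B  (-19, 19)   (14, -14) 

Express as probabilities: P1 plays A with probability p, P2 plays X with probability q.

p = 0.5, q = 0.5

Work:
Find probabilities that make opponent indifferent:
P2 chooses q to make P1 indifferent between A and B
P1 chooses p to make P2 indifferent between X and Y
Mixed NE: P1 plays (A: 0.5, B: 0.5), P2 plays (X: 0.5, Y: 0.5)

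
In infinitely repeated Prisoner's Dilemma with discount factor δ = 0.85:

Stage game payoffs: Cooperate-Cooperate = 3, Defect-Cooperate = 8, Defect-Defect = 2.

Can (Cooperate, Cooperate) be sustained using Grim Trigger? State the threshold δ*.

δ* = 0.8333; since δ = 0.85 ≥ 0.8333, cooperation can be sustained

Work:
For Grim Trigger:
Cooperate forever: 3/(1-δ)
Defect then punished: 8 + 2·δ/(1-δ)
Need: 3/(1-δ) ≥ 8 + 2·δ/(1-δ)
Solving: δ ≥ (T-R)/(T-P) = (8-3)/(8-2) = 0.8333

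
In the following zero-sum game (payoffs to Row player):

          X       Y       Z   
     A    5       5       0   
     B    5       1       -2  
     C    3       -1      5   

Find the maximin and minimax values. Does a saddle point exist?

Maximin = 0, Minimax = 5, Saddle: False

Work:
Row minimums: [0, -2, -1] → maximin = 0
Column maximums: [5, 5, 5] → minimax = 5
No saddle point (maximin ≠ minimax). Mixed strategy needed.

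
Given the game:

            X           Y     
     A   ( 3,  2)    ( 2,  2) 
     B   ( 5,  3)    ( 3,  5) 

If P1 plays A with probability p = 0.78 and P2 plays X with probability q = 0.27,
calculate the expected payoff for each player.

E[P1] = 2.5494, E[P2] = 2.5412

Work:
E[P1] = p·q·π₁(A,X) + p·(1-q)·π₁(A,Y) + (1-p)·q·π₁(B,X) + (1-p)·(1-q)·π₁(B,Y)
= 0.78·0.27·3 + 0.78·0.73·2 + 0.22·0.27·5 + 0.22·0.73·3
= 2.5494

E[P2] = 2.5412 (similar calculation)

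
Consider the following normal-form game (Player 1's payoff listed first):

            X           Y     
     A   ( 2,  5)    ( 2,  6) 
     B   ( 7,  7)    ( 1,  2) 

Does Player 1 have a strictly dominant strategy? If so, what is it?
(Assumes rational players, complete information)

No strictly dominant strategy exists for Player 1

Work:
A strategy strictly dominates another if it gives a strictly higher payoff against every opponent action. Compare each pair of P1's strategies column-by-column:
  A vs B: [2 vs 7, 2 vs 1] → A does not strictly dominate B (column X: 2 ≤ 7)
  B vs A: [7 vs 2, 1 vs 2] → B does not strictly dominate A (column Y: 1 ≤ 2)
No single strategy strictly dominates all others → no strictly dominant strategy.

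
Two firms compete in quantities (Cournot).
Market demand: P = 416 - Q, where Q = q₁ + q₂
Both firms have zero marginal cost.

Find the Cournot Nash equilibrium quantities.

q₁* = q₂* = 138.67; P* = 138.67

Work:
Profit: π_i = P·q_i = (a - q_i - q_j)·q_i
FOC: ∂π_i/∂q_i = a - 2q_i - q_j = 0
Reaction function: q_i = (416 - q_j)/2
Symmetry: q* = 416/3 = 138.67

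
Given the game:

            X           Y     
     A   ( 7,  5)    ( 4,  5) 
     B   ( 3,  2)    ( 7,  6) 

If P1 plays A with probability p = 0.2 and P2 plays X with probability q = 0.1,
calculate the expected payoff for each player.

E[P1] = 6.14, E[P2] = 5.48

Work:
E[P1] = p·q·π₁(A,X) + p·(1-q)·π₁(A,Y) + (1-p)·q·π₁(B,X) + (1-p)·(1-q)·π₁(B,Y)
= 0.2·0.1·7 + 0.2·0.9·4 + 0.8·0.1·3 + 0.8·0.9·7
= 6.14

E[P2] = 5.48 (similar calculation)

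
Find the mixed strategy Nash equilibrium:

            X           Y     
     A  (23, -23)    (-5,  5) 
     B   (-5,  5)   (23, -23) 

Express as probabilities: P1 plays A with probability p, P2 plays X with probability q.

p = 0.5, q = 0.5

Work:
Find probabilities that make opponent indifferent:
P2 chooses q to make P1 indifferent between A and B
P1 chooses p to make P2 indifferent between X and Y
Mixed NE: P1 plays (A: 0.5, B: 0.5), P2 plays (X: 0.5, Y: 0.5)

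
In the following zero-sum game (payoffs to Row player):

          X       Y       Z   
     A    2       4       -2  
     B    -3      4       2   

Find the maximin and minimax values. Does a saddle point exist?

Maximin = -2, Minimax = 2, Saddle: False

Work:
Row minimums: [-2, -3] → maximin = -2
Column maximums: [2, 4, 2] → minimax = 2
No saddle point (maximin ≠ minimax). Mixed strategy needed.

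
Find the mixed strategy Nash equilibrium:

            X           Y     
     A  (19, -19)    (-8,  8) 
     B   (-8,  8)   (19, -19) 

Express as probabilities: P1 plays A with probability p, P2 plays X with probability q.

p = 0.5, q = 0.5

Work:
Find probabilities that make opponent indifferent:
P2 chooses q to make P1 indifferent between A and B
P1 chooses p to make P2 indifferent between X and Y
Mixed NE: P1 plays (A: 0.5, B: 0.5), P2 plays (X: 0.5, Y: 0.5)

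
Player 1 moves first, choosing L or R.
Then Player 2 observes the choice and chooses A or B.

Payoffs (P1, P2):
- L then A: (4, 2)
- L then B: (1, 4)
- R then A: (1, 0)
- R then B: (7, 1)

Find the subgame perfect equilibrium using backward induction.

P1 plays R, P2 plays B after L and B after R; Payoff (7, 1)

Work:
Backward induction:
After L: P2 chooses B → P1 gets 1
After R: P2 chooses B → P1 gets 7
P1 chooses R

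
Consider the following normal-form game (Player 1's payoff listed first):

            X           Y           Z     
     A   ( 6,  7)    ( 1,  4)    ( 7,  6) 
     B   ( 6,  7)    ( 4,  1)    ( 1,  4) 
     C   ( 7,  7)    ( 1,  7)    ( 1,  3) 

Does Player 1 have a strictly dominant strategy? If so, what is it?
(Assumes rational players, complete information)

No strictly dominant strategy exists for Player 1

Work:
A strategy strictly dominates another if it gives a strictly higher payoff against every opponent action. Compare each pair of P1's strategies column-by-column:
  A vs B: [6 vs 6, 1 vs 4, 7 vs 1] → A does not strictly dominate B (column X: 6 ≤ 6)
  A vs C: [6 vs 7, 1 vs 1, 7 vs 1] → A does not strictly dominate C (column X: 6 ≤ 7)
  B vs A: [6 vs 6, 4 vs 1, 1 vs 7] → B does not strictly dominate A (column X: 6 ≤ 6)
  B vs C: [6 vs 7, 4 vs 1, 1 vs 1] → B does not strictly dominate C (column X: 6 ≤ 7)
  C vs A: [7 vs 6, 1 vs 1, 1 vs 7] → C does not strictly dominate A (column Y: 1 ≤ 1)
  C vs B: [7 vs 6, 1 vs 4, 1 vs 1] → C does not strictly dominate B (column Y: 1 ≤ 4)
No single strategy strictly dominates all others → no strictly dominant strategy.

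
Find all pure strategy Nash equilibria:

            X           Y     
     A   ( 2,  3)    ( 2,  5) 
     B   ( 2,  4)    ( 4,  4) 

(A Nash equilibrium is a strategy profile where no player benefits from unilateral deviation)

Nash equilibrium: (B, X), (B, Y)

Work:
Best responses:
  P1 vs X: payoffs [2, 2] → best response A/B (payoff 2)
  P1 vs Y: payoffs [2, 4] → best response B (payoff 4)
  P2 vs A: payoffs [3, 5] → best response Y (payoff 5)
  P2 vs B: payoffs [4, 4] → best response X/Y (payoff 4)
Mutual best responses: (B,X), (B,Y) → Nash equilibria.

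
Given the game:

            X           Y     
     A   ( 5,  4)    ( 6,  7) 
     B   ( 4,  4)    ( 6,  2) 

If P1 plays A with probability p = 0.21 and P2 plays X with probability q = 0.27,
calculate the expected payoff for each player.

E[P1] = 5.5167, E[P2] = 3.3065

Work:
E[P1] = p·q·π₁(A,X) + p·(1-q)·π₁(A,Y) + (1-p)·q·π₁(B,X) + (1-p)·(1-q)·π₁(B,Y)
= 0.21·0.27·5 + 0.21·0.73·6 + 0.79·0.27·4 + 0.79·0.73·6
= 5.5167

E[P2] = 3.3065 (similar calculation)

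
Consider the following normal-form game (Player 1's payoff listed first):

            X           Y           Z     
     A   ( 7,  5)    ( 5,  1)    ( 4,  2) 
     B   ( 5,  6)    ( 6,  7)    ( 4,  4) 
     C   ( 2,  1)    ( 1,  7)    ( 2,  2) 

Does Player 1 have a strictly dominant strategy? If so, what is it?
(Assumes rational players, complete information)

No strictly dominant strategy exists for Player 1

Work:
A strategy strictly dominates another if it gives a strictly higher payoff against every opponent action. Compare each pair of P1's strategies column-by-column:
  A vs B: [7 vs 5, 5 vs 6, 4 vs 4] → A does not strictly dominate B (column Y: 5 ≤ 6)
  A vs C: [7 vs 2, 5 vs 1, 4 vs 2] → A strictly dominates C
  B vs A: [5 vs 7, 6 vs 5, 4 vs 4] → B does not strictly dominate A (column X: 5 ≤ 7)
  B vs C: [5 vs 2, 6 vs 1, 4 vs 2] → B strictly dominates C
  C vs A: [2 vs 7, 1 vs 5, 2 vs 4] → C does not strictly dominate A (column X: 2 ≤ 7)
  C vs B: [2 vs 5, 1 vs 6, 2 vs 4] → C does not strictly dominate B (column X: 2 ≤ 5)
No single strategy strictly dominates all others → no strictly dominant strategy.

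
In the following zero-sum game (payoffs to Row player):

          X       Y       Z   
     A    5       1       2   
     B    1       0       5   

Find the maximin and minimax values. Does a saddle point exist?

Maximin = 1, Minimax = 1, Saddle: True

Work:
Row minimums: [1, 0] → maximin = 1
Column maximums: [5, 1, 5] → minimax = 1
Saddle point exists! Game value = 1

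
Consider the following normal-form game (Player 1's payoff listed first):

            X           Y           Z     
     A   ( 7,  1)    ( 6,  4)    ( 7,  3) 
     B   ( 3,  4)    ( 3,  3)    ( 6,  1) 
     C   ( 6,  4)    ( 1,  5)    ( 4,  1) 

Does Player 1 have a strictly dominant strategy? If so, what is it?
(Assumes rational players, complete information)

Yes, Player 1's strictly dominant strategy is A

Work:
A strategy strictly dominates another if it gives a strictly higher payoff against every opponent action. Compare each pair of P1's strategies column-by-column:
  A vs B: [7 vs 3, 6 vs 3, 7 vs 6] → A strictly dominates B
  A vs C: [7 vs 6, 6 vs 1, 7 vs 4] → A strictly dominates C
  B vs A: [3 vs 7, 3 vs 6, 6 vs 7] → B does not strictly dominate A (column X: 3 ≤ 7)
  B vs C: [3 vs 6, 3 vs 1, 6 vs 4] → B does not strictly dominate C (column X: 3 ≤ 6)
  C vs A: [6 vs 7, 1 vs 6, 4 vs 7] → C does not strictly dominate A (column X: 6 ≤ 7)
  C vs B: [6 vs 3, 1 vs 3, 4 vs 6] → C does not strictly dominate B (column Y: 1 ≤ 3)
A strictly dominates every other strategy → strictly dominant.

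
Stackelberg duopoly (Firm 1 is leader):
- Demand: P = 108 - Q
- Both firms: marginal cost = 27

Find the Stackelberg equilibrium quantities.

q₁* (leader) = 40.5, q₂* (follower) = 20.25

Work:
Follower's reaction: q₂ = (a - c - q₁)/2
Leader substitutes: π₁ = q₁·(a - q₁ - (a-c-q₁)/2 - c)
FOC: q₁* = (108 - 27)/2 = 40.50
Then: q₂* = (108 - 27 - 40.5)/2 = 20.25
Leader has first-mover advantage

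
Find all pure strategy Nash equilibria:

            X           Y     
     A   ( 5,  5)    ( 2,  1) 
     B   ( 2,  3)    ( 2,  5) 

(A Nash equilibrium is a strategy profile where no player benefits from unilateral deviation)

Nash equilibrium: (A, X), (B, Y)

Work:
Best responses:
  P1 vs X: payoffs [5, 2] → best response A (payoff 5)
  P1 vs Y: payoffs [2, 2] → best response A/B (payoff 2)
  P2 vs A: payoffs [5, 1] → best response X (payoff 5)
  P2 vs B: payoffs [3, 5] → best response Y (payoff 5)
Mutual best responses: (A,X), (B,Y) → Nash equilibria.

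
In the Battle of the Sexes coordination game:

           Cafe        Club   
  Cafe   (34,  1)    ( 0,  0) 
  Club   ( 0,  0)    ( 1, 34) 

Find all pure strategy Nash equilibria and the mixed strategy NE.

Pure NE: (Cafe, Cafe) and (Club, Club); Mixed NE: p = 0.9714, q = 0.0286

Work:
Check pure NE:
(Cafe, Cafe): (34, 1) - no unilateral deviation beneficial
(Club, Club): (1, 34) - no unilateral deviation beneficial
Mixed NE: P1 plays Cafe with p = 0.9714, P2 plays Cafe with q = 0.0286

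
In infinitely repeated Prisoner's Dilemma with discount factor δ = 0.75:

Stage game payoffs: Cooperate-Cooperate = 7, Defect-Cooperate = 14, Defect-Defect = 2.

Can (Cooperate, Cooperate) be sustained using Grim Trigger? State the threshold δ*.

δ* = 0.5833; since δ = 0.75 ≥ 0.5833, cooperation can be sustained

Work:
For Grim Trigger:
Cooperate forever: 7/(1-δ)
Defect then punished: 14 + 2·δ/(1-δ)
Need: 7/(1-δ) ≥ 14 + 2·δ/(1-δ)
Solving: δ ≥ (T-R)/(T-P) = (14-7)/(14-2) = 0.5833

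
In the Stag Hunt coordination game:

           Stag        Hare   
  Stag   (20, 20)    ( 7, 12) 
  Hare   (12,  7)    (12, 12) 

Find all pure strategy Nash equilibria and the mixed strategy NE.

Pure NE: (Stag, Stag) and (Hare, Hare); Mixed NE: p = 0.3846, q = 0.3846

Work:
Check pure NE:
(Stag, Stag): (20, 20) - no unilateral deviation beneficial
(Hare, Hare): (12, 12) - no unilateral deviation beneficial
Mixed NE: P1 plays Stag with p = 0.3846, P2 plays Stag with q = 0.3846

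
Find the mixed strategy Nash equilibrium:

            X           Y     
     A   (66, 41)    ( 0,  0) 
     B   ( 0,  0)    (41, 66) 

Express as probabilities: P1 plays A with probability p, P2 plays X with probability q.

p = 0.6168, q = 0.3832

Work:
Find probabilities that make opponent indifferent:
P2 chooses q to make P1 indifferent between A and B
P1 chooses p to make P2 indifferent between X and Y
Mixed NE: P1 plays (A: 0.6168, B: 0.3832), P2 plays (X: 0.3832, Y: 0.6168)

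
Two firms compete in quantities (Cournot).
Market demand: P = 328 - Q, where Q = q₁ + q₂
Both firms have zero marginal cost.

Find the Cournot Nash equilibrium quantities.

q₁* = q₂* = 109.33; P* = 109.33

Work:
Profit: π_i = P·q_i = (a - q_i - q_j)·q_i
FOC: ∂π_i/∂q_i = a - 2q_i - q_j = 0
Reaction function: q_i = (328 - q_j)/2
Symmetry: q* = 328/3 = 109.33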